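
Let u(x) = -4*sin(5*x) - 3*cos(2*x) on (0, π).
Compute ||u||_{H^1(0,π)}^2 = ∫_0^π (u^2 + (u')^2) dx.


||u||_{H^1(0,π)}^2 = 400/7 + 461*π/2

u'(x) = 6*sin(2*x) - 20*cos(5*x).
Expand u² and (u')² and integrate term by term on (0, π), using: for integers n ≥ 1, ∫_0^π sin²(nx) dx = ∫_0^π cos²(nx) dx = π/2; for n ≠ n', ∫_0^π sin(nx)sin(n'x) dx = ∫_0^π cos(nx)cos(n'x) dx = 0; and by product-to-sum, ∫_0^π sin(nx)cos(n'x) dx = ½∫_0^π [sin((n+n')x) + sin((n−n')x)] dx, which is 0 when n+n' is even and 2n/(n²−n'²) when n+n' is odd (it need not vanish on (0, π)).
  u² squared terms: (-4)²·∫sin(5x)² dx = 16·π/2 = 8*π;  (-3)²·∫cos(2x)² dx = 9·π/2 = 9*π/2.
  u² cross terms: 2·(-4)·(-3)·∫sin(5x)·cos(2x) dx = 24·(10/21) = 80/7.
  So ∫_0^π u² dx = 8*π + 9*π/2 + 80/7 = 80/7 + 25*π/2.
  (u')² squared terms: (-20)²·∫cos(5x)² dx = 400·π/2 = 200*π;  (6)²·∫sin(2x)² dx = 36·π/2 = 18*π.
  (u')² cross terms: 2·(-20)·(6)·∫cos(5x)·sin(2x) dx = -240·(-4/21) = 320/7.
  So ∫_0^π (u')² dx = 200*π + 18*π + 320/7 = 320/7 + 218*π.
||u||_{H^1}^2 = (80/7 + 25*π/2) + (320/7 + 218*π) = 400/7 + 461*π/2.


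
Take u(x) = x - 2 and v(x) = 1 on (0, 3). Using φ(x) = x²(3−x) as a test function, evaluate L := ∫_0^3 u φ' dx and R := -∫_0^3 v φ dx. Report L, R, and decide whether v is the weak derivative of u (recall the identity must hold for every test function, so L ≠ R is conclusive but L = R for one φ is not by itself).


LHS = -27/4, RHS = -27/4. Yes, v = u' weakly.

u(x) = x - 2, classical derivative u'(x) = 1.
φ(x) = x²(3−x), so φ'(x) = 3*x*(2 - x).
Note φ(0) = φ(3) = 0, so the boundary term u·φ vanishes.
LHS = ∫_0^3 u(x) φ'(x) dx = ∫_0^3 (-3*x^3 + 12*x^2 - 12*x) dx. Term by term:
  ∫_0^3 -3*x^3 dx = -243/4;  ∫_0^3 12*x^2 dx = 108;  ∫_0^3 -12*x dx = -54.
Sum: -243/4 + 108 − 54 = -27/4.
So LHS = -27/4.
∫_0^3 v(x) φ(x) dx = ∫_0^3 (-x^3 + 3*x^2) dx. Term by term:
  ∫_0^3 -x^3 dx = -81/4;  ∫_0^3 3*x^2 dx = 27.
Sum: -81/4 + 27 = 27/4.
So RHS = -∫_0^3 v(x) φ(x) dx = -27/4.
LHS = RHS, so the identity holds for this test φ.
Moreover u is smooth here and v(x) = u'(x) = 1 pointwise, so the identity holds for every test function. Hence v is the weak derivative of u.


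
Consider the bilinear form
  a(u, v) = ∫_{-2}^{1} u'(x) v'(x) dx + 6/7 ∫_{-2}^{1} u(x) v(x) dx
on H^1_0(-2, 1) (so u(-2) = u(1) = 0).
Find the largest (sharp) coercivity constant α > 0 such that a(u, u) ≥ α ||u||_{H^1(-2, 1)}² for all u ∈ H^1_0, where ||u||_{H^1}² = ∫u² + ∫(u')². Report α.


α = (54/7 + π^2)/(9 + π^2)

Coercivity of a(·,·) on H^1_0(-2, 1) means a(u, u) ≥ α ||u||_{H^1}² for every u ∈ H^1_0.
The interval has length L = 3, and Poincaré/coercivity depend only on L. Here a(u, u) = ∫(u')² + (6/7)·∫u².
Here 0 < c = 6/7 < 1. The condition a(u,u) ≥ α||u||_{H^1}² reads (1−α)∫(u')² ≥ (α−c)∫u². Any admissible α is ≤ 1 (rapidly oscillating u have ∫u²/∫(u')² → 0), and α = 1 would force 0 ≥ (1−c)∫u², impossible since c < 1; so 1−α > 0. By the sharp Poincaré inequality on H^1_0 of an interval of length L, ∫(u')² ≥ (π/L)²∫u² with equality for the first sine mode sin(π(x−x₀)/L) (x₀ the left endpoint), so the inequality holds for all u iff (1−α)(π/L)² ≥ α − c, i.e. α ≤ ((π/L)² + c)/((π/L)² + 1) = (1 + c(L/π)²)/(1 + (L/π)²). With (π/L)² = π^2/9 and c = 6/7, the largest admissible constant is α = ((π/L)² + c)/((π/L)² + 1).
Simplifying, α = (54/7 + π^2)/(9 + π^2).


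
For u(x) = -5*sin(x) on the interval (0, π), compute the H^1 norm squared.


||u||_{H^1(0,π)}^2 = 25*π

u'(x) = -5*cos(x).
Expand u² and (u')² and integrate term by term on (0, π), using: for integers n ≥ 1, ∫_0^π sin²(nx) dx = ∫_0^π cos²(nx) dx = π/2; for n ≠ n', ∫_0^π sin(nx)sin(n'x) dx = ∫_0^π cos(nx)cos(n'x) dx = 0; and by product-to-sum, ∫_0^π sin(nx)cos(n'x) dx = ½∫_0^π [sin((n+n')x) + sin((n−n')x)] dx, which is 0 when n+n' is even and 2n/(n²−n'²) when n+n' is odd (it need not vanish on (0, π)).
  u² squared terms: (-5)²·∫sin(x)² dx = 25·π/2 = 25*π/2.
  So ∫_0^π u² dx = 25*π/2.
  (u')² squared terms: (-5)²·∫cos(x)² dx = 25·π/2 = 25*π/2.
  So ∫_0^π (u')² dx = 25*π/2.
||u||_{H^1}^2 = (25*π/2) + (25*π/2) = 25*π.


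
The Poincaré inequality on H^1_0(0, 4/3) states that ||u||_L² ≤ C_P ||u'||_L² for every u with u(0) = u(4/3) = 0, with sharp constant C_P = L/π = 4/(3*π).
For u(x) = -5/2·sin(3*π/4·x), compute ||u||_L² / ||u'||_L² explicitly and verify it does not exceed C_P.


||u||_L² / ||u'||_L² = 4/(3*π) = C_P.

u(x) = -5/2·sin(3*π/4·x), so u'(x) = -15*π*cos(3*π*x/4)/8.
Writing u(x) = A·sin(kπx/L) with A = -5/2 and k = 1, use ∫_0^L sin²(kπx/L) dx = L/2 and ∫_0^L cos²(kπx/L) dx = L/2.
u² = 25/4·sin²(3*π/4·x) and (u')² = 225*π^2/64·cos²(3*π/4·x), and each of sin², cos² integrates to L/2 = 2/3 over (0, 4/3).
∫_0^4/3 u² dx = 25/6, so ||u||_L² = 5*sqrt(6)/6.
∫_0^4/3 (u')² dx = 75*π^2/32, so ||u'||_L² = 5*sqrt(6)*π/8.
Ratio ||u||_L² / ||u'||_L² = 4/(3*π).
Sharp Poincaré constant on H^1_0(0, 4/3) is C_P = L/π = 4/(3*π), achieved by sin(3*π/4·x).
This is the k = 1 eigenfunction (up to amplitude), so the ratio equals the sharp Poincaré constant exactly.


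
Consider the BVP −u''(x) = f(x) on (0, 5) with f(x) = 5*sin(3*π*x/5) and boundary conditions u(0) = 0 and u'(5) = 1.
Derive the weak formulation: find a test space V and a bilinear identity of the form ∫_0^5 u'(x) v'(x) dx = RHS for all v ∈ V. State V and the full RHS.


V = {v ∈ H^1(0, 5) : v(0) = 0} (test functions vanish at x = 0 where u is specified); weak form: ∫_0^5 u'v' dx = ∫_0^5 (5*sin(3*π*x/5)) v dx + v(5) for all v ∈ V.

Multiply both sides by a test function v and integrate from 0 to 5:
  ∫_0^5 −u''(x) v(x) dx = ∫_0^5 f(x) v(x) dx.
Integrate the LHS by parts once:
  ∫_0^5 −u'' v dx = −[u'(x) v(x)]_0^5 + ∫_0^5 u'(x) v'(x) dx.
Thus ∫_0^5 u'(x) v'(x) dx = ∫_0^5 f(x) v(x) dx + [u'(x) v(x)]_0^5.
Choose V so that boundary terms are either known or forced to vanish.
Mixed BC: u(0) = 0 (Dirichlet) and u'(5) = 1 (Neumann). Define V = {v ∈ H^1(0, 5) : v(0) = 0}. Then [u' v]_0^5 = u'(5)·v(5) − u'(0)·0 = v(5).
Weak formulation: find u (satisfying any essential BC) such that ∫_0^5 u'(x) v'(x) dx = ∫_0^5 f v dx + v(5) for all v ∈ V (Dirichlet at 0 absorbed into V; Neumann datum at x = 5 contributes the boundary term).
Substituting f(x) = 5*sin(3*π*x/5), the right-hand side is ∫_0^5 (5*sin(3*π*x/5)) v dx + v(5).


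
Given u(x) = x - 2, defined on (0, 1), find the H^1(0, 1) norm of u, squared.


||u||_{H^1}^2 = 10/3

The H^1 norm (squared) on an interval (0, L) is
  ||u||_{H^1}^2 = ∫_0^L u(x)^2 dx + ∫_0^L u'(x)^2 dx.
Compute u'(x) = 1.
Then u(x)^2 = x**2 - 4*x + 4 and u'(x)^2 = 1.
Integrate each monomial from 0 to 1 using ∫_0^1 c·x^n dx = c·1^(n+1)/(n+1):
  ∫_0^1 u(x)^2 dx = ∫_0^1 (x^2 - 4*x + 4) dx. Term by term:
    ∫_0^1 x^2 dx = 1/3;  ∫_0^1 -4*x dx = -2;  ∫_0^1 4 dx = 4.
  Sum: 1/3 − 2 + 4 = 7/3.
  ∫_0^1 u'(x)^2 dx = ∫_0^1 (1) dx. Term by term:
    ∫_0^1 1 dx = 1.
Adding: ||u||_{H^1}^2 = 7/3 + 1 = 10/3.


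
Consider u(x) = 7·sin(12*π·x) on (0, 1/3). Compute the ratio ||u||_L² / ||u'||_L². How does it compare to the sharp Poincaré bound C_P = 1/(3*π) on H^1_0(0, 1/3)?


||u||_L² / ||u'||_L² = 1/(12*π) < C_P = 1/(3*π).

u(x) = 7·sin(12*π·x), so u'(x) = 84*π*cos(12*π*x).
Writing u(x) = A·sin(kπx/L) with A = 7 and k = 4, use ∫_0^L sin²(kπx/L) dx = L/2 and ∫_0^L cos²(kπx/L) dx = L/2.
u² = 49·sin²(12*π·x) and (u')² = 7056*π^2·cos²(12*π·x), and each of sin², cos² integrates to L/2 = 1/6 over (0, 1/3).
∫_0^1/3 u² dx = 49/6, so ||u||_L² = 7*sqrt(6)/6.
∫_0^1/3 (u')² dx = 1176*π^2, so ||u'||_L² = 14*sqrt(6)*π.
Ratio ||u||_L² / ||u'||_L² = 1/(12*π).
Sharp Poincaré constant on H^1_0(0, 1/3) is C_P = L/π = 1/(3*π), achieved by sin(3*π·x).
This is the k = 4 harmonic; the ratio L/(kπ) is strictly less than C_P = L/π, consistent with the sharp inequality ||u||_L² ≤ C_P ||u'||_L².


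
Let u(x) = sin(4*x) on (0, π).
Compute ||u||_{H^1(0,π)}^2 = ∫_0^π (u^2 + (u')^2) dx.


||u||_{H^1(0,π)}^2 = 17*π/2

u'(x) = 4*cos(4*x).
Expand u² and (u')² and integrate term by term on (0, π), using: for integers n ≥ 1, ∫_0^π sin²(nx) dx = ∫_0^π cos²(nx) dx = π/2; for n ≠ n', ∫_0^π sin(nx)sin(n'x) dx = ∫_0^π cos(nx)cos(n'x) dx = 0; and by product-to-sum, ∫_0^π sin(nx)cos(n'x) dx = ½∫_0^π [sin((n+n')x) + sin((n−n')x)] dx, which is 0 when n+n' is even and 2n/(n²−n'²) when n+n' is odd (it need not vanish on (0, π)).
  u² squared terms: (1)²·∫sin(4x)² dx = 1·π/2 = π/2.
  So ∫_0^π u² dx = π/2.
  (u')² squared terms: (4)²·∫cos(4x)² dx = 16·π/2 = 8*π.
  So ∫_0^π (u')² dx = 8*π.
||u||_{H^1}^2 = (π/2) + (8*π) = 17*π/2.


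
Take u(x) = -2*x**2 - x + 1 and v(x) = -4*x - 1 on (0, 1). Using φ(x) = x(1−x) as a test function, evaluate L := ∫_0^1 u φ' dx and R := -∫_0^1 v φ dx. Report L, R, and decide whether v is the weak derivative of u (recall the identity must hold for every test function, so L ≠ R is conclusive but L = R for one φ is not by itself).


LHS = 1/2, RHS = 1/2. Yes, v = u' weakly.

u(x) = -2*x**2 - x + 1, classical derivative u'(x) = -4*x - 1.
φ(x) = x(1−x), so φ'(x) = 1 - 2*x.
Note φ(0) = φ(1) = 0, so the boundary term u·φ vanishes.
LHS = ∫_0^1 u(x) φ'(x) dx = ∫_0^1 (4*x^3 - 3*x + 1) dx. Term by term:
  ∫_0^1 4*x^3 dx = 1;  ∫_0^1 -3*x dx = -3/2;  ∫_0^1 1 dx = 1.
Sum: 1 − 3/2 + 1 = 1/2.
So LHS = 1/2.
∫_0^1 v(x) φ(x) dx = ∫_0^1 (4*x^3 - 3*x^2 - x) dx. Term by term:
  ∫_0^1 4*x^3 dx = 1;  ∫_0^1 -3*x^2 dx = -1;  ∫_0^1 -x dx = -1/2.
Sum: 1 − 1 − 1/2 = -1/2.
So RHS = -∫_0^1 v(x) φ(x) dx = 1/2.
LHS = RHS, so the identity holds for this test φ.
Moreover u is smooth here and v(x) = u'(x) = -4*x - 1 pointwise, so the identity holds for every test function. Hence v is the weak derivative of u.


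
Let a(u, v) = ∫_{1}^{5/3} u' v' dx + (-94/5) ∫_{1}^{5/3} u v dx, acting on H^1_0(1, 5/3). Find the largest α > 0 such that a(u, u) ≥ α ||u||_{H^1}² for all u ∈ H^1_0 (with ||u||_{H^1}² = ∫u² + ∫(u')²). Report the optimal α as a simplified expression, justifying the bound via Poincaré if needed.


α = (-376 + 45*π^2)/(5*(4 + 9*π^2))

Coercivity of a(·,·) on H^1_0(1, 5/3) means a(u, u) ≥ α ||u||_{H^1}² for every u ∈ H^1_0.
The interval has length L = 2/3, and Poincaré/coercivity depend only on L. Here a(u, u) = ∫(u')² + (-94/5)·∫u².
Here c = -94/5 < 0 with |c| < (π/L)² = 9*π^2/4, so coercivity still holds. The condition a(u,u) ≥ α||u||_{H^1}² reads (1−α)∫(u')² ≥ (α−c)∫u². Any admissible α is ≤ 1 (rapidly oscillating u have ∫u²/∫(u')² → 0), and α = 1 would force 0 ≥ (1−c)∫u², impossible since c < 1; so 1−α > 0. By the sharp Poincaré inequality on H^1_0 of an interval of length L, ∫(u')² ≥ (π/L)²∫u² with equality for the first sine mode sin(π(x−x₀)/L) (x₀ the left endpoint), so the inequality holds for all u iff (1−α)(π/L)² ≥ α − c, i.e. α ≤ ((π/L)² + c)/((π/L)² + 1) = (1 + c(L/π)²)/(1 + (L/π)²). (Direct route, valid since c ≤ 0: Poincaré gives c∫u² ≥ c(L/π)²∫(u')², so a(u,u) ≥ (1 + c(L/π)²)∫(u')², while ||u||_{H^1}² ≤ (1 + (L/π)²)∫(u')²; dividing yields the same α.) With (π/L)² = 9*π^2/4 and c = -94/5, the largest admissible constant is α = ((π/L)² + c)/((π/L)² + 1).
Simplifying, α = (-376 + 45*π^2)/(5*(4 + 9*π^2)).


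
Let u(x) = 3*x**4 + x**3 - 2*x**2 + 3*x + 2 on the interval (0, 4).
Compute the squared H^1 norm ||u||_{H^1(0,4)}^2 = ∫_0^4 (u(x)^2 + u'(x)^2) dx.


||u||_{H^1}^2 = 671252

The H^1 norm (squared) on an interval (0, L) is
  ||u||_{H^1}^2 = ∫_0^L u(x)^2 dx + ∫_0^L u'(x)^2 dx.
Compute u'(x) = 12*x**3 + 3*x**2 - 4*x + 3.
Then u(x)^2 = 9*x**8 + 6*x**7 - 11*x**6 + 14*x**5 + 22*x**4 - 8*x**3 + x**2 + 12*x + 4 and u'(x)^2 = 144*x**6 + 72*x**5 - 87*x**4 + 48*x**3 + 34*x**2 - 24*x + 9.
Integrate each monomial from 0 to 4 using ∫_0^4 c·x^n dx = c·4^(n+1)/(n+1):
  ∫_0^4 u(x)^2 dx = ∫_0^4 (9*x^8 + 6*x^7 - 11*x^6 + 14*x^5 + 22*x^4 - 8*x^3 + x^2 + 12*x + 4) dx. Term by term:
    ∫_0^4 9*x^8 dx = 262144;  ∫_0^4 6*x^7 dx = 49152;  ∫_0^4 -11*x^6 dx = -180224/7;
    ∫_0^4 14*x^5 dx = 28672/3;  ∫_0^4 22*x^4 dx = 22528/5;  ∫_0^4 -8*x^3 dx = -512;
    ∫_0^4 x^2 dx = 64/3;  ∫_0^4 12*x dx = 96;  ∫_0^4 4 dx = 16.
  Sum: 262144 + 49152 − 180224/7 + 28672/3 + 22528/5 − 512 + 64/3 + 96 + 16 = 31419568/105.
  ∫_0^4 u'(x)^2 dx = ∫_0^4 (144*x^6 + 72*x^5 - 87*x^4 + 48*x^3 + 34*x^2 - 24*x + 9) dx. Term by term:
    ∫_0^4 144*x^6 dx = 2359296/7;  ∫_0^4 72*x^5 dx = 49152;  ∫_0^4 -87*x^4 dx = -89088/5;
    ∫_0^4 48*x^3 dx = 3072;  ∫_0^4 34*x^2 dx = 2176/3;  ∫_0^4 -24*x dx = -192;
    ∫_0^4 9 dx = 36.
  Sum: 2359296/7 + 49152 − 89088/5 + 3072 + 2176/3 − 192 + 36 = 39061892/105.
Adding: ||u||_{H^1}^2 = 31419568/105 + 39061892/105 = 671252.


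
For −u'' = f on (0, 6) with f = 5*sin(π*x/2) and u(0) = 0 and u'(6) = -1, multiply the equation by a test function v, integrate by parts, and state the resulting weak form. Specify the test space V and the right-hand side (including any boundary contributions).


V = {v ∈ H^1(0, 6) : v(0) = 0} (test functions vanish at x = 0 where u is specified); weak form: ∫_0^6 u'v' dx = ∫_0^6 (5*sin(π*x/2)) v dx − v(6) for all v ∈ V.

Multiply both sides by a test function v and integrate from 0 to 6:
  ∫_0^6 −u''(x) v(x) dx = ∫_0^6 f(x) v(x) dx.
Integrate the LHS by parts once:
  ∫_0^6 −u'' v dx = −[u'(x) v(x)]_0^6 + ∫_0^6 u'(x) v'(x) dx.
Thus ∫_0^6 u'(x) v'(x) dx = ∫_0^6 f(x) v(x) dx + [u'(x) v(x)]_0^6.
Choose V so that boundary terms are either known or forced to vanish.
Mixed BC: u(0) = 0 (Dirichlet) and u'(6) = -1 (Neumann). Define V = {v ∈ H^1(0, 6) : v(0) = 0}. Then [u' v]_0^6 = u'(6)·v(6) − u'(0)·0 = − v(6).
Weak formulation: find u (satisfying any essential BC) such that ∫_0^6 u'(x) v'(x) dx = ∫_0^6 f v dx − v(6) for all v ∈ V (Dirichlet at 0 absorbed into V; Neumann datum at x = 6 contributes the boundary term).
Substituting f(x) = 5*sin(π*x/2), the right-hand side is ∫_0^6 (5*sin(π*x/2)) v dx − v(6).


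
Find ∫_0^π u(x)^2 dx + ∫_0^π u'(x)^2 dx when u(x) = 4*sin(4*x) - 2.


||u||_{H^1(0,π)}^2 = 140*π

u'(x) = 16*cos(4*x).
Expand u² and (u')² and integrate term by term on (0, π), using: for integers n ≥ 1, ∫_0^π sin²(nx) dx = ∫_0^π cos²(nx) dx = π/2; for n ≠ n', ∫_0^π sin(nx)sin(n'x) dx = ∫_0^π cos(nx)cos(n'x) dx = 0; and by product-to-sum, ∫_0^π sin(nx)cos(n'x) dx = ½∫_0^π [sin((n+n')x) + sin((n−n')x)] dx, which is 0 when n+n' is even and 2n/(n²−n'²) when n+n' is odd (it need not vanish on (0, π)). For the constant mode: ∫_0^π 1 dx = π, ∫_0^π cos(nx) dx = 0, ∫_0^π sin(nx) dx = (1−(−1)^n)/n.
  u² squared terms: (-2)²·∫1 dx = 4·π = 4*π;  (4)²·∫sin(4x)² dx = 16·π/2 = 8*π.
  u² cross terms: 2·(-2)·(4)·∫1·sin(4x) dx = -16·(0) = 0.
  So ∫_0^π u² dx = 4*π + 8*π + 0 = 12*π.
  (u')² squared terms: (16)²·∫cos(4x)² dx = 256·π/2 = 128*π.
  So ∫_0^π (u')² dx = 128*π.
||u||_{H^1}^2 = (12*π) + (128*π) = 140*π.


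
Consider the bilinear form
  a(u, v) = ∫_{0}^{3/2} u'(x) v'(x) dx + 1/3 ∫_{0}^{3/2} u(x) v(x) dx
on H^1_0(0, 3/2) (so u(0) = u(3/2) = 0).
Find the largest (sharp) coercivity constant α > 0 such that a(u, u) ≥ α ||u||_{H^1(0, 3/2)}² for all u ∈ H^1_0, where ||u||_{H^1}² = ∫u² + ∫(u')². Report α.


α = (3 + 4*π^2)/(9 + 4*π^2)

Coercivity of a(·,·) on H^1_0(0, 3/2) means a(u, u) ≥ α ||u||_{H^1}² for every u ∈ H^1_0.
The interval has length L = 3/2, and Poincaré/coercivity depend only on L. Here a(u, u) = ∫(u')² + (1/3)·∫u².
Here 0 < c = 1/3 < 1. The condition a(u,u) ≥ α||u||_{H^1}² reads (1−α)∫(u')² ≥ (α−c)∫u². Any admissible α is ≤ 1 (rapidly oscillating u have ∫u²/∫(u')² → 0), and α = 1 would force 0 ≥ (1−c)∫u², impossible since c < 1; so 1−α > 0. By the sharp Poincaré inequality on H^1_0 of an interval of length L, ∫(u')² ≥ (π/L)²∫u² with equality for the first sine mode sin(π(x−x₀)/L) (x₀ the left endpoint), so the inequality holds for all u iff (1−α)(π/L)² ≥ α − c, i.e. α ≤ ((π/L)² + c)/((π/L)² + 1) = (1 + c(L/π)²)/(1 + (L/π)²). With (π/L)² = 4*π^2/9 and c = 1/3, the largest admissible constant is α = ((π/L)² + c)/((π/L)² + 1).
Simplifying, α = (3 + 4*π^2)/(9 + 4*π^2).


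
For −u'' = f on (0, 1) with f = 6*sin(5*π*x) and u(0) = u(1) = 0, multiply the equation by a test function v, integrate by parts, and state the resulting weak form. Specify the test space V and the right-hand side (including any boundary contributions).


V = H^1_0(0, 1) (so v(0) = v(1) = 0); weak form: ∫_0^1 u'v' dx = ∫_0^1 (6*sin(5*π*x)) v dx for all v ∈ V.

Multiply both sides by a test function v and integrate from 0 to 1:
  ∫_0^1 −u''(x) v(x) dx = ∫_0^1 f(x) v(x) dx.
Integrate the LHS by parts once:
  ∫_0^1 −u'' v dx = −[u'(x) v(x)]_0^1 + ∫_0^1 u'(x) v'(x) dx.
Thus ∫_0^1 u'(x) v'(x) dx = ∫_0^1 f(x) v(x) dx + [u'(x) v(x)]_0^1.
Choose V so that boundary terms are either known or forced to vanish.
u is Dirichlet: u(0) = u(1) = 0. Let V = H^1_0(0, 1); then v(0) = v(1) = 0, and [u' v]_0^1 = 0.
Weak formulation: find u (satisfying any essential BC) such that ∫_0^1 u'(x) v'(x) dx = ∫_0^1 f v dx for all v ∈ V.
Substituting f(x) = 6*sin(5*π*x), the right-hand side is ∫_0^1 (6*sin(5*π*x)) v dx.


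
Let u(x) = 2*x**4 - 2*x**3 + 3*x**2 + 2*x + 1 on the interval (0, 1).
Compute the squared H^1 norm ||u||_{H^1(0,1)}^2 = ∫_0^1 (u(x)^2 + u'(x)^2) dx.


||u||_{H^1}^2 = 12581/315

The H^1 norm (squared) on an interval (0, L) is
  ||u||_{H^1}^2 = ∫_0^L u(x)^2 dx + ∫_0^L u'(x)^2 dx.
Compute u'(x) = 8*x**3 - 6*x**2 + 6*x + 2.
Then u(x)^2 = 4*x**8 - 8*x**7 + 16*x**6 - 4*x**5 + 5*x**4 + 8*x**3 + 10*x**2 + 4*x + 1 and u'(x)^2 = 64*x**6 - 96*x**5 + 132*x**4 - 40*x**3 + 12*x**2 + 24*x + 4.
Integrate each monomial from 0 to 1 using ∫_0^1 c·x^n dx = c·1^(n+1)/(n+1):
  ∫_0^1 u(x)^2 dx = ∫_0^1 (4*x^8 - 8*x^7 + 16*x^6 - 4*x^5 + 5*x^4 + 8*x^3 + 10*x^2 + 4*x + 1) dx. Term by term:
    ∫_0^1 4*x^8 dx = 4/9;  ∫_0^1 -8*x^7 dx = -1;  ∫_0^1 16*x^6 dx = 16/7;
    ∫_0^1 -4*x^5 dx = -2/3;  ∫_0^1 5*x^4 dx = 1;  ∫_0^1 8*x^3 dx = 2;
    ∫_0^1 10*x^2 dx = 10/3;  ∫_0^1 4*x dx = 2;  ∫_0^1 1 dx = 1.
  Sum: 4/9 − 1 + 16/7 − 2/3 + 1 + 2 + 10/3 + 2 + 1 = 655/63.
  ∫_0^1 u'(x)^2 dx = ∫_0^1 (64*x^6 - 96*x^5 + 132*x^4 - 40*x^3 + 12*x^2 + 24*x + 4) dx. Term by term:
    ∫_0^1 64*x^6 dx = 64/7;  ∫_0^1 -96*x^5 dx = -16;  ∫_0^1 132*x^4 dx = 132/5;
    ∫_0^1 -40*x^3 dx = -10;  ∫_0^1 12*x^2 dx = 4;  ∫_0^1 24*x dx = 12;
    ∫_0^1 4 dx = 4.
  Sum: 64/7 − 16 + 132/5 − 10 + 4 + 12 + 4 = 1034/35.
Adding: ||u||_{H^1}^2 = 655/63 + 1034/35 = 12581/315.


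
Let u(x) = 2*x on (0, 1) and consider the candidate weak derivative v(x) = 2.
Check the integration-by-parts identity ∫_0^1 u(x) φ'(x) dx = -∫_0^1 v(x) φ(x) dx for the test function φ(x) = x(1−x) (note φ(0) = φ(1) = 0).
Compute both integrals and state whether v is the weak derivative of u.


LHS = -1/3, RHS = -1/3. Yes, v = u' weakly.

u(x) = 2*x, classical derivative u'(x) = 2.
φ(x) = x(1−x), so φ'(x) = 1 - 2*x.
Note φ(0) = φ(1) = 0, so the boundary term u·φ vanishes.
LHS = ∫_0^1 u(x) φ'(x) dx = ∫_0^1 (-4*x^2 + 2*x) dx. Term by term:
  ∫_0^1 -4*x^2 dx = -4/3;  ∫_0^1 2*x dx = 1.
Sum: -4/3 + 1 = -1/3.
So LHS = -1/3.
∫_0^1 v(x) φ(x) dx = ∫_0^1 (-2*x^2 + 2*x) dx. Term by term:
  ∫_0^1 -2*x^2 dx = -2/3;  ∫_0^1 2*x dx = 1.
Sum: -2/3 + 1 = 1/3.
So RHS = -∫_0^1 v(x) φ(x) dx = -1/3.
LHS = RHS, so the identity holds for this test φ.
Moreover u is smooth here and v(x) = u'(x) = 2 pointwise, so the identity holds for every test function. Hence v is the weak derivative of u.


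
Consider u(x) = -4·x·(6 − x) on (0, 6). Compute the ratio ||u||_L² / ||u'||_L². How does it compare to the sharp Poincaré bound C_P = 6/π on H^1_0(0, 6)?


||u||_L² / ||u'||_L² = 3*sqrt(10)/5 < C_P = 6/π.

u(x) = -4·x·(6 − x), so u'(x) = 8*x - 24.
u(x) = -4·x·(6 − x) vanishes at x = 0 and x = 6, so u ∈ H^1_0(0, 6). Differentiate via the product rule and integrate the resulting polynomials term by term.
  ∫_0^6 u² dx = ∫_0^6 (16*x^4 - 192*x^3 + 576*x^2) dx. Term by term:
    ∫_0^6 16*x^4 dx = 124416/5;  ∫_0^6 -192*x^3 dx = -62208;  ∫_0^6 576*x^2 dx = 41472.
  Sum: 124416/5 − 62208 + 41472 = 20736/5.
  ∫_0^6 (u')² dx = ∫_0^6 (64*x^2 - 384*x + 576) dx. Term by term:
    ∫_0^6 64*x^2 dx = 4608;  ∫_0^6 -384*x dx = -6912;  ∫_0^6 576 dx = 3456.
  Sum: 4608 − 6912 + 3456 = 1152.
∫_0^6 u² dx = 20736/5, so ||u||_L² = 144*sqrt(5)/5.
∫_0^6 (u')² dx = 1152, so ||u'||_L² = 24*sqrt(2).
Ratio ||u||_L² / ||u'||_L² = 3*sqrt(10)/5.
Sharp Poincaré constant on H^1_0(0, 6) is C_P = L/π = 6/π, achieved by sin(π/6·x).
A polynomial bump cannot attain the sharp Poincaré constant (only the first sine eigenfunction does), so the ratio is strictly less than C_P, consistent with ||u||_L² ≤ C_P ||u'||_L².


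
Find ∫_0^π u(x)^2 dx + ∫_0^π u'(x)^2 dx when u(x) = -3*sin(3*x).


||u||_{H^1(0,π)}^2 = 45*π

u'(x) = -9*cos(3*x).
Expand u² and (u')² and integrate term by term on (0, π), using: for integers n ≥ 1, ∫_0^π sin²(nx) dx = ∫_0^π cos²(nx) dx = π/2; for n ≠ n', ∫_0^π sin(nx)sin(n'x) dx = ∫_0^π cos(nx)cos(n'x) dx = 0; and by product-to-sum, ∫_0^π sin(nx)cos(n'x) dx = ½∫_0^π [sin((n+n')x) + sin((n−n')x)] dx, which is 0 when n+n' is even and 2n/(n²−n'²) when n+n' is odd (it need not vanish on (0, π)).
  u² squared terms: (-3)²·∫sin(3x)² dx = 9·π/2 = 9*π/2.
  So ∫_0^π u² dx = 9*π/2.
  (u')² squared terms: (-9)²·∫cos(3x)² dx = 81·π/2 = 81*π/2.
  So ∫_0^π (u')² dx = 81*π/2.
||u||_{H^1}^2 = (9*π/2) + (81*π/2) = 45*π.


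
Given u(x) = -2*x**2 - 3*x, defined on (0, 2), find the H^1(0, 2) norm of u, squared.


||u||_{H^1}^2 = 3094/15

The H^1 norm (squared) on an interval (0, L) is
  ||u||_{H^1}^2 = ∫_0^L u(x)^2 dx + ∫_0^L u'(x)^2 dx.
Compute u'(x) = -4*x - 3.
Then u(x)^2 = 4*x**4 + 12*x**3 + 9*x**2 and u'(x)^2 = 16*x**2 + 24*x + 9.
Integrate each monomial from 0 to 2 using ∫_0^2 c·x^n dx = c·2^(n+1)/(n+1):
  ∫_0^2 u(x)^2 dx = ∫_0^2 (4*x^4 + 12*x^3 + 9*x^2) dx. Term by term:
    ∫_0^2 4*x^4 dx = 128/5;  ∫_0^2 12*x^3 dx = 48;  ∫_0^2 9*x^2 dx = 24.
  Sum: 128/5 + 48 + 24 = 488/5.
  ∫_0^2 u'(x)^2 dx = ∫_0^2 (16*x^2 + 24*x + 9) dx. Term by term:
    ∫_0^2 16*x^2 dx = 128/3;  ∫_0^2 24*x dx = 48;  ∫_0^2 9 dx = 18.
  Sum: 128/3 + 48 + 18 = 326/3.
Adding: ||u||_{H^1}^2 = 488/5 + 326/3 = 3094/15.


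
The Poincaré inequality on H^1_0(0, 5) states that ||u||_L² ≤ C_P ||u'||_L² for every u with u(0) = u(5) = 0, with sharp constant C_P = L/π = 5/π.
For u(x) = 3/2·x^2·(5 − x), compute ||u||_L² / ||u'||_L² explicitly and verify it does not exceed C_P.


||u||_L² / ||u'||_L² = 5*sqrt(14)/14 < C_P = 5/π.

u(x) = 3/2·x^2·(5 − x), so u'(x) = 3*x*(10 - 3*x)/2.
u(x) = 3/2·x^2·(5 − x) vanishes at x = 0 and x = 5, so u ∈ H^1_0(0, 5). Differentiate via the product rule and integrate the resulting polynomials term by term.
  ∫_0^5 u² dx = ∫_0^5 (9*x^6/4 - 45*x^5/2 + 225*x^4/4) dx. Term by term:
    ∫_0^5 9*x^6/4 dx = 703125/28;  ∫_0^5 -45*x^5/2 dx = -234375/4;  ∫_0^5 225*x^4/4 dx = 140625/4.
  Sum: 703125/28 − 234375/4 + 140625/4 = 46875/28.
  ∫_0^5 (u')² dx = ∫_0^5 (81*x^4/4 - 135*x^3 + 225*x^2) dx. Term by term:
    ∫_0^5 81*x^4/4 dx = 50625/4;  ∫_0^5 -135*x^3 dx = -84375/4;  ∫_0^5 225*x^2 dx = 9375.
  Sum: 50625/4 − 84375/4 + 9375 = 1875/2.
∫_0^5 u² dx = 46875/28, so ||u||_L² = 125*sqrt(21)/14.
∫_0^5 (u')² dx = 1875/2, so ||u'||_L² = 25*sqrt(6)/2.
Ratio ||u||_L² / ||u'||_L² = 5*sqrt(14)/14.
Sharp Poincaré constant on H^1_0(0, 5) is C_P = L/π = 5/π, achieved by sin(π/5·x).
A polynomial bump cannot attain the sharp Poincaré constant (only the first sine eigenfunction does), so the ratio is strictly less than C_P, consistent with ||u||_L² ≤ C_P ||u'||_L².


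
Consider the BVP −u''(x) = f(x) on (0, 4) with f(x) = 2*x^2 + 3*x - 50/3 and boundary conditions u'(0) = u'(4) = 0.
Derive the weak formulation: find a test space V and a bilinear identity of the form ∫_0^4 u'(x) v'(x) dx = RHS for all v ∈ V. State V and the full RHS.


V = H^1(0, 4) (no boundary constraint on v; u is determined up to an additive constant); weak form: ∫_0^4 u'v' dx = ∫_0^4 (2*x^2 + 3*x - 50/3) v dx for all v ∈ V.

Multiply both sides by a test function v and integrate from 0 to 4:
  ∫_0^4 −u''(x) v(x) dx = ∫_0^4 f(x) v(x) dx.
Integrate the LHS by parts once:
  ∫_0^4 −u'' v dx = −[u'(x) v(x)]_0^4 + ∫_0^4 u'(x) v'(x) dx.
Thus ∫_0^4 u'(x) v'(x) dx = ∫_0^4 f(x) v(x) dx + [u'(x) v(x)]_0^4.
Choose V so that boundary terms are either known or forced to vanish.
u has homogeneous Neumann: u'(0) = u'(4) = 0. So [u' v]_0^4 = 0·v(4) − 0·v(0) = 0 for any v; take V = H^1(0, 4).
Weak formulation: find u (satisfying any essential BC) such that ∫_0^4 u'(x) v'(x) dx = ∫_0^4 f v dx for all v ∈ V (homogeneous Neumann, so boundary terms vanish).
Substituting f(x) = 2*x^2 + 3*x - 50/3, the right-hand side is ∫_0^4 (2*x^2 + 3*x - 50/3) v dx.
Compatibility check (pure Neumann): taking v ≡ 1 ∈ V gives 0 = ∫_0^4 f dx + (0) − (0), i.e. ∫_0^4 f dx must equal u'(0) − u'(4) = 0. Indeed ∫_0^4 (2*x^2 + 3*x - 50/3) dx = 0, so the data are compatible. The solution is then unique only up to an additive constant (fix it e.g. by requiring ∫_0^4 u dx = 0).


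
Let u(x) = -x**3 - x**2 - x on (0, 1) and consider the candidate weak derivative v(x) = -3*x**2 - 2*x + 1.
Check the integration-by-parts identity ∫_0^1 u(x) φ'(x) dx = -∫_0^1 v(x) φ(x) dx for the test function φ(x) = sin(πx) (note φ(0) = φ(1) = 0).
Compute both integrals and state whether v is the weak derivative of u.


LHS = -12/π^3 + 7/π, RHS = -12/π^3 + 3/π. No, v is not the weak derivative of u.

u(x) = -x**3 - x**2 - x, classical derivative u'(x) = -3*x**2 - 2*x - 1.
φ(x) = sin(πx), so φ'(x) = π*cos(π*x).
Note φ(0) = φ(1) = 0, so the boundary term u·φ vanishes.
LHS = ∫_0^1 u(x) φ'(x) dx = ∫_0^1 (-π*x^3*cos(π*x) - π*x^2*cos(π*x) - π*x*cos(π*x)) dx. Term by term:
  ∫_0^1 -π*x*cos(π*x) dx = 2/π;  ∫_0^1 -π*x^2*cos(π*x) dx = 2/π;  ∫_0^1 -π*x^3*cos(π*x) dx = -12/π^3 + 3/π.
Sum: 2/π + 2/π + -12/π^3 + 3/π = -12/π^3 + 7/π.
So LHS = -12/π^3 + 7/π.
∫_0^1 v(x) φ(x) dx = ∫_0^1 (-3*x^2*sin(π*x) - 2*x*sin(π*x) + sin(π*x)) dx. Term by term:
  ∫_0^1 -3*x^2*sin(π*x) dx = -3/π + 12/π^3;  ∫_0^1 -2*x*sin(π*x) dx = -2/π;  ∫_0^1 sin(π*x) dx = 2/π.
Sum: -3/π + 12/π^3 − 2/π + 2/π = -3/π + 12/π^3.
So RHS = -∫_0^1 v(x) φ(x) dx = -12/π^3 + 3/π.
LHS − RHS = 4/π ≠ 0, so the identity fails.
(For a valid weak derivative the identity must hold for EVERY test function, in particular this one. The failure shows v is NOT the weak derivative of u.)
Correct weak derivative would be u'(x) = -3*x**2 - 2*x - 1.


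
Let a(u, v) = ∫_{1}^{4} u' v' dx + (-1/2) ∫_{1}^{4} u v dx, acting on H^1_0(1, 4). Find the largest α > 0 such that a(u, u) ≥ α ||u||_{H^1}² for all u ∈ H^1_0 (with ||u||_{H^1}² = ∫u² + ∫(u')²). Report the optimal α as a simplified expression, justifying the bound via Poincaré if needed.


α = (-9/2 + π^2)/(9 + π^2)

Coercivity of a(·,·) on H^1_0(1, 4) means a(u, u) ≥ α ||u||_{H^1}² for every u ∈ H^1_0.
The interval has length L = 3, and Poincaré/coercivity depend only on L. Here a(u, u) = ∫(u')² + (-1/2)·∫u².
Here c = -1/2 < 0 with |c| < (π/L)² = π^2/9, so coercivity still holds. The condition a(u,u) ≥ α||u||_{H^1}² reads (1−α)∫(u')² ≥ (α−c)∫u². Any admissible α is ≤ 1 (rapidly oscillating u have ∫u²/∫(u')² → 0), and α = 1 would force 0 ≥ (1−c)∫u², impossible since c < 1; so 1−α > 0. By the sharp Poincaré inequality on H^1_0 of an interval of length L, ∫(u')² ≥ (π/L)²∫u² with equality for the first sine mode sin(π(x−x₀)/L) (x₀ the left endpoint), so the inequality holds for all u iff (1−α)(π/L)² ≥ α − c, i.e. α ≤ ((π/L)² + c)/((π/L)² + 1) = (1 + c(L/π)²)/(1 + (L/π)²). (Direct route, valid since c ≤ 0: Poincaré gives c∫u² ≥ c(L/π)²∫(u')², so a(u,u) ≥ (1 + c(L/π)²)∫(u')², while ||u||_{H^1}² ≤ (1 + (L/π)²)∫(u')²; dividing yields the same α.) With (π/L)² = π^2/9 and c = -1/2, the largest admissible constant is α = ((π/L)² + c)/((π/L)² + 1).
Simplifying, α = (-9/2 + π^2)/(9 + π^2).


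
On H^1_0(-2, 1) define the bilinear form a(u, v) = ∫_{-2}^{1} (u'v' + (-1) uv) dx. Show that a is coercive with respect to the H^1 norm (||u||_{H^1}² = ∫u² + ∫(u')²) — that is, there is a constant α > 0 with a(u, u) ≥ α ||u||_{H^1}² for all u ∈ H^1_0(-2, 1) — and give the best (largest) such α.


α = (-9 + π^2)/(9 + π^2)

Coercivity of a(·,·) on H^1_0(-2, 1) means a(u, u) ≥ α ||u||_{H^1}² for every u ∈ H^1_0.
The interval has length L = 3, and Poincaré/coercivity depend only on L. Here a(u, u) = ∫(u')² + (-1)·∫u².
Here c = -1 < 0 with |c| < (π/L)² = π^2/9, so coercivity still holds. The condition a(u,u) ≥ α||u||_{H^1}² reads (1−α)∫(u')² ≥ (α−c)∫u². Any admissible α is ≤ 1 (rapidly oscillating u have ∫u²/∫(u')² → 0), and α = 1 would force 0 ≥ (1−c)∫u², impossible since c < 1; so 1−α > 0. By the sharp Poincaré inequality on H^1_0 of an interval of length L, ∫(u')² ≥ (π/L)²∫u² with equality for the first sine mode sin(π(x−x₀)/L) (x₀ the left endpoint), so the inequality holds for all u iff (1−α)(π/L)² ≥ α − c, i.e. α ≤ ((π/L)² + c)/((π/L)² + 1) = (1 + c(L/π)²)/(1 + (L/π)²). (Direct route, valid since c ≤ 0: Poincaré gives c∫u² ≥ c(L/π)²∫(u')², so a(u,u) ≥ (1 + c(L/π)²)∫(u')², while ||u||_{H^1}² ≤ (1 + (L/π)²)∫(u')²; dividing yields the same α.) With (π/L)² = π^2/9 and c = -1, the largest admissible constant is α = ((π/L)² + c)/((π/L)² + 1).
Simplifying, α = (-9 + π^2)/(9 + π^2).


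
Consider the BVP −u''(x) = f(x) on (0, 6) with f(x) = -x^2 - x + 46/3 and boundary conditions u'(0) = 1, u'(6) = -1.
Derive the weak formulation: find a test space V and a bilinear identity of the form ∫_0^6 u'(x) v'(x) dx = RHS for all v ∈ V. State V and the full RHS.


V = H^1(0, 6) (v unrestricted at boundary; u is determined up to an additive constant); weak form: ∫_0^6 u'v' dx = ∫_0^6 (-x^2 - x + 46/3) v dx − v(6) − v(0) for all v ∈ V.

Multiply both sides by a test function v and integrate from 0 to 6:
  ∫_0^6 −u''(x) v(x) dx = ∫_0^6 f(x) v(x) dx.
Integrate the LHS by parts once:
  ∫_0^6 −u'' v dx = −[u'(x) v(x)]_0^6 + ∫_0^6 u'(x) v'(x) dx.
Thus ∫_0^6 u'(x) v'(x) dx = ∫_0^6 f(x) v(x) dx + [u'(x) v(x)]_0^6.
Choose V so that boundary terms are either known or forced to vanish.
u has inhomogeneous Neumann u'(0) = 1, u'(6) = -1. [u' v]_0^6 = (-1)·v(6) − (1)·v(0) = − v(6) − v(0). Take V = H^1(0, 6); boundary term becomes part of RHS.
Weak formulation: find u (satisfying any essential BC) such that ∫_0^6 u'(x) v'(x) dx = ∫_0^6 f v dx − v(6) − v(0) for all v ∈ V (Neumann data are natural BCs: they enter the RHS as boundary terms).
Substituting f(x) = -x^2 - x + 46/3, the right-hand side is ∫_0^6 (-x^2 - x + 46/3) v dx − v(6) − v(0).
Compatibility check (pure Neumann): taking v ≡ 1 ∈ V gives 0 = ∫_0^6 f dx + (-1) − (1), i.e. ∫_0^6 f dx must equal u'(0) − u'(6) = 2. Indeed ∫_0^6 (-x^2 - x + 46/3) dx = 2, so the data are compatible. The solution is then unique only up to an additive constant (fix it e.g. by requiring ∫_0^6 u dx = 0).


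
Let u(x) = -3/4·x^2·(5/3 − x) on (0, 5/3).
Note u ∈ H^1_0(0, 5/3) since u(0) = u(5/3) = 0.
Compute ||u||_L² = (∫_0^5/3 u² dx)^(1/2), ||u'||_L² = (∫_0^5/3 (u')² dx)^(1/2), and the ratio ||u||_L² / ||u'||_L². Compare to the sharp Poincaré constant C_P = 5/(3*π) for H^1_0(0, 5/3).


||u||_L² / ||u'||_L² = 5*sqrt(14)/42 < C_P = 5/(3*π).

u(x) = -3/4·x^2·(5/3 − x), so u'(x) = x*(9*x - 10)/4.
u(x) = -3/4·x^2·(5/3 − x) vanishes at x = 0 and x = 5/3, so u ∈ H^1_0(0, 5/3). Differentiate via the product rule and integrate the resulting polynomials term by term.
  ∫_0^5/3 u² dx = ∫_0^5/3 (9*x^6/16 - 15*x^5/8 + 25*x^4/16) dx. Term by term:
    ∫_0^5/3 9*x^6/16 dx = 78125/27216;  ∫_0^5/3 -15*x^5/8 dx = -78125/11664;  ∫_0^5/3 25*x^4/16 dx = 15625/3888.
  Sum: 78125/27216 − 78125/11664 + 15625/3888 = 15625/81648.
  ∫_0^5/3 (u')² dx = ∫_0^5/3 (81*x^4/16 - 45*x^3/4 + 25*x^2/4) dx. Term by term:
    ∫_0^5/3 81*x^4/16 dx = 625/48;  ∫_0^5/3 -45*x^3/4 dx = -3125/144;  ∫_0^5/3 25*x^2/4 dx = 3125/324.
  Sum: 625/48 − 3125/144 + 3125/324 = 625/648.
∫_0^5/3 u² dx = 15625/81648, so ||u||_L² = 125*sqrt(7)/756.
∫_0^5/3 (u')² dx = 625/648, so ||u'||_L² = 25*sqrt(2)/36.
Ratio ||u||_L² / ||u'||_L² = 5*sqrt(14)/42.
Sharp Poincaré constant on H^1_0(0, 5/3) is C_P = L/π = 5/(3*π), achieved by sin(3*π/5·x).
A polynomial bump cannot attain the sharp Poincaré constant (only the first sine eigenfunction does), so the ratio is strictly less than C_P, consistent with ||u||_L² ≤ C_P ||u'||_L².


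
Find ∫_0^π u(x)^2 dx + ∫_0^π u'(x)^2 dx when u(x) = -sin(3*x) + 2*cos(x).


||u||_{H^1(0,π)}^2 = 9*π

u'(x) = -2*sin(x) - 3*cos(3*x).
Expand u² and (u')² and integrate term by term on (0, π), using: for integers n ≥ 1, ∫_0^π sin²(nx) dx = ∫_0^π cos²(nx) dx = π/2; for n ≠ n', ∫_0^π sin(nx)sin(n'x) dx = ∫_0^π cos(nx)cos(n'x) dx = 0; and by product-to-sum, ∫_0^π sin(nx)cos(n'x) dx = ½∫_0^π [sin((n+n')x) + sin((n−n')x)] dx, which is 0 when n+n' is even and 2n/(n²−n'²) when n+n' is odd (it need not vanish on (0, π)).
  u² squared terms: (-1)²·∫sin(3x)² dx = 1·π/2 = π/2;  (2)²·∫cos(x)² dx = 4·π/2 = 2*π.
  u² cross terms: 2·(-1)·(2)·∫sin(3x)·cos(x) dx = -4·(0) = 0.
  So ∫_0^π u² dx = π/2 + 2*π + 0 = 5*π/2.
  (u')² squared terms: (-3)²·∫cos(3x)² dx = 9·π/2 = 9*π/2;  (-2)²·∫sin(x)² dx = 4·π/2 = 2*π.
  (u')² cross terms: 2·(-3)·(-2)·∫cos(3x)·sin(x) dx = 12·(0) = 0.
  So ∫_0^π (u')² dx = 9*π/2 + 2*π + 0 = 13*π/2.
||u||_{H^1}^2 = (5*π/2) + (13*π/2) = 9*π.


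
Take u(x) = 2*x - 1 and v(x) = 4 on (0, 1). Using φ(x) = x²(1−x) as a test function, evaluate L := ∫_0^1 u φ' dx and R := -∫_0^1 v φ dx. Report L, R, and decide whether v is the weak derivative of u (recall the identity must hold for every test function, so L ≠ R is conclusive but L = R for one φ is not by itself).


LHS = -1/6, RHS = -1/3. No, v is not the weak derivative of u.

u(x) = 2*x - 1, classical derivative u'(x) = 2.
φ(x) = x²(1−x), so φ'(x) = x*(2 - 3*x).
Note φ(0) = φ(1) = 0, so the boundary term u·φ vanishes.
LHS = ∫_0^1 u(x) φ'(x) dx = ∫_0^1 (-6*x^3 + 7*x^2 - 2*x) dx. Term by term:
  ∫_0^1 -6*x^3 dx = -3/2;  ∫_0^1 7*x^2 dx = 7/3;  ∫_0^1 -2*x dx = -1.
Sum: -3/2 + 7/3 − 1 = -1/6.
So LHS = -1/6.
∫_0^1 v(x) φ(x) dx = ∫_0^1 (-4*x^3 + 4*x^2) dx. Term by term:
  ∫_0^1 -4*x^3 dx = -1;  ∫_0^1 4*x^2 dx = 4/3.
Sum: -1 + 4/3 = 1/3.
So RHS = -∫_0^1 v(x) φ(x) dx = -1/3.
LHS − RHS = 1/6 ≠ 0, so the identity fails.
(For a valid weak derivative the identity must hold for EVERY test function, in particular this one. The failure shows v is NOT the weak derivative of u.)
Correct weak derivative would be u'(x) = 2.


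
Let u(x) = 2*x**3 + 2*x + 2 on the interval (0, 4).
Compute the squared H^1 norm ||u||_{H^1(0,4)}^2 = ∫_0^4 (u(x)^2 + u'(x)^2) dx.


||u||_{H^1}^2 = 2055776/105

The H^1 norm (squared) on an interval (0, L) is
  ||u||_{H^1}^2 = ∫_0^L u(x)^2 dx + ∫_0^L u'(x)^2 dx.
Compute u'(x) = 6*x**2 + 2.
Then u(x)^2 = 4*x**6 + 8*x**4 + 8*x**3 + 4*x**2 + 8*x + 4 and u'(x)^2 = 36*x**4 + 24*x**2 + 4.
Integrate each monomial from 0 to 4 using ∫_0^4 c·x^n dx = c·4^(n+1)/(n+1):
  ∫_0^4 u(x)^2 dx = ∫_0^4 (4*x^6 + 8*x^4 + 8*x^3 + 4*x^2 + 8*x + 4) dx. Term by term:
    ∫_0^4 4*x^6 dx = 65536/7;  ∫_0^4 8*x^4 dx = 8192/5;  ∫_0^4 8*x^3 dx = 512;
    ∫_0^4 4*x^2 dx = 256/3;  ∫_0^4 8*x dx = 64;  ∫_0^4 4 dx = 16.
  Sum: 65536/7 + 8192/5 + 512 + 256/3 + 64 + 16 = 1226192/105.
  ∫_0^4 u'(x)^2 dx = ∫_0^4 (36*x^4 + 24*x^2 + 4) dx. Term by term:
    ∫_0^4 36*x^4 dx = 36864/5;  ∫_0^4 24*x^2 dx = 512;  ∫_0^4 4 dx = 16.
  Sum: 36864/5 + 512 + 16 = 39504/5.
Adding: ||u||_{H^1}^2 = 1226192/105 + 39504/5 = 2055776/105.


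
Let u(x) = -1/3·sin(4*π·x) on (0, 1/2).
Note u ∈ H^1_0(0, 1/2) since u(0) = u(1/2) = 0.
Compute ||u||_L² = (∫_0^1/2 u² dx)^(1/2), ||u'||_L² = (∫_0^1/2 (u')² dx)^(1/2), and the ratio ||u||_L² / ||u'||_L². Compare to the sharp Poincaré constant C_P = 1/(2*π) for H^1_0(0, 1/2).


||u||_L² / ||u'||_L² = 1/(4*π) < C_P = 1/(2*π).

u(x) = -1/3·sin(4*π·x), so u'(x) = -4*π*cos(4*π*x)/3.
Writing u(x) = A·sin(kπx/L) with A = -1/3 and k = 2, use ∫_0^L sin²(kπx/L) dx = L/2 and ∫_0^L cos²(kπx/L) dx = L/2.
u² = 1/9·sin²(4*π·x) and (u')² = 16*π^2/9·cos²(4*π·x), and each of sin², cos² integrates to L/2 = 1/4 over (0, 1/2).
∫_0^1/2 u² dx = 1/36, so ||u||_L² = 1/6.
∫_0^1/2 (u')² dx = 4*π^2/9, so ||u'||_L² = 2*π/3.
Ratio ||u||_L² / ||u'||_L² = 1/(4*π).
Sharp Poincaré constant on H^1_0(0, 1/2) is C_P = L/π = 1/(2*π), achieved by sin(2*π·x).
This is the k = 2 harmonic; the ratio L/(kπ) is strictly less than C_P = L/π, consistent with the sharp inequality ||u||_L² ≤ C_P ||u'||_L².


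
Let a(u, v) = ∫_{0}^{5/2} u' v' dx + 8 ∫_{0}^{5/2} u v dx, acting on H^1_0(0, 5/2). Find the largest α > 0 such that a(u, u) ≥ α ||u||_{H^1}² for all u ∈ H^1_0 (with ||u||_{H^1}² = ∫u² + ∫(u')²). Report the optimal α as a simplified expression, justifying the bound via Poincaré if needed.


α = 1

Coercivity of a(·,·) on H^1_0(0, 5/2) means a(u, u) ≥ α ||u||_{H^1}² for every u ∈ H^1_0.
The interval has length L = 5/2, and Poincaré/coercivity depend only on L. Here a(u, u) = ∫(u')² + (8)·∫u².
Here c = 8 ≥ 1, so a(u,u) = ∫(u')² + c∫u² ≥ ∫(u')² + ∫u² = ||u||_{H^1}², i.e. α = 1 works. No larger α is possible: a(u,u) ≥ α||u||_{H^1}² means (1−α)∫(u')² ≥ (α−c)∫u², and for the modes u_n = sin(nπ(x−x₀)/L) (x₀ the left endpoint) one has ∫u_n²/∫(u_n')² = (L/(nπ))² → 0, so a(u_n,u_n)/||u_n||_{H^1}² → 1. Hence the optimal constant is α = 1.
Therefore α = 1.


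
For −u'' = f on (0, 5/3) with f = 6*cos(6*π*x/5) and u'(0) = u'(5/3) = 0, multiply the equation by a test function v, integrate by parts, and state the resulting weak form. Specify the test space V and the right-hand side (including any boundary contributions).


V = H^1(0, 5/3) (no boundary constraint on v; u is determined up to an additive constant); weak form: ∫_0^5/3 u'v' dx = ∫_0^5/3 (6*cos(6*π*x/5)) v dx for all v ∈ V.

Multiply both sides by a test function v and integrate from 0 to 5/3:
  ∫_0^5/3 −u''(x) v(x) dx = ∫_0^5/3 f(x) v(x) dx.
Integrate the LHS by parts once:
  ∫_0^5/3 −u'' v dx = −[u'(x) v(x)]_0^5/3 + ∫_0^5/3 u'(x) v'(x) dx.
Thus ∫_0^5/3 u'(x) v'(x) dx = ∫_0^5/3 f(x) v(x) dx + [u'(x) v(x)]_0^5/3.
Choose V so that boundary terms are either known or forced to vanish.
u has homogeneous Neumann: u'(0) = u'(5/3) = 0. So [u' v]_0^5/3 = 0·v(5/3) − 0·v(0) = 0 for any v; take V = H^1(0, 5/3).
Weak formulation: find u (satisfying any essential BC) such that ∫_0^5/3 u'(x) v'(x) dx = ∫_0^5/3 f v dx for all v ∈ V (homogeneous Neumann, so boundary terms vanish).
Substituting f(x) = 6*cos(6*π*x/5), the right-hand side is ∫_0^5/3 (6*cos(6*π*x/5)) v dx.
Compatibility check (pure Neumann): taking v ≡ 1 ∈ V gives 0 = ∫_0^5/3 f dx + (0) − (0), i.e. ∫_0^5/3 f dx must equal u'(0) − u'(5/3) = 0. Indeed ∫_0^5/3 (6*cos(6*π*x/5)) dx = 0, so the data are compatible. The solution is then unique only up to an additive constant (fix it e.g. by requiring ∫_0^5/3 u dx = 0).
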